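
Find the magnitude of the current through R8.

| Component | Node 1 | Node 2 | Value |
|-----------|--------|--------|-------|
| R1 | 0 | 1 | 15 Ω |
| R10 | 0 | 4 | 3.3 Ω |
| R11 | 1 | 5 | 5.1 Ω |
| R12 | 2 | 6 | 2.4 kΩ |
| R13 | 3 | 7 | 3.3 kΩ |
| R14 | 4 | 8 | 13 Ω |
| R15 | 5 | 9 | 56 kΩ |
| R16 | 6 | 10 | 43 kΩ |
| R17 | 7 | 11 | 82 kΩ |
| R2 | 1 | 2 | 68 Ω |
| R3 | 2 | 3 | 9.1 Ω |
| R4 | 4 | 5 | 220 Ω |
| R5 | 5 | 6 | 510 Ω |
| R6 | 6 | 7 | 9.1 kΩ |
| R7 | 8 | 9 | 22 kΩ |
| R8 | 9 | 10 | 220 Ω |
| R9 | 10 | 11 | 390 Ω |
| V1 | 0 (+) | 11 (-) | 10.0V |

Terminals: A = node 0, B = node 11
Nodal analysis, taking node 11 as the 0 V reference.
Source V1 fixes V_0 = 10 V.
KCL at each unknown node (sum of currents leaving = 0; resistances in Ω):
  Node 1: (V_1 - 10)/15 + (V_1 - V_2)/68 + (V_1 - V_5)/5.1 = 0
  Node 2: (V_2 - V_1)/68 + (V_2 - V_3)/9.1 + (V_2 - V_6)/2400 = 0
  Node 3: (V_3 - V_2)/9.1 + (V_3 - V_7)/3300 = 0
  Node 4: (V_4 - V_5)/220 + (V_4 - 10)/3.3 + (V_4 - V_8)/13 = 0
  Node 5: (V_5 - V_4)/220 + (V_5 - V_6)/510 + (V_5 - V_1)/5.1 + (V_5 - V_9)/56000 = 0
  Node 6: (V_6 - V_5)/510 + (V_6 - V_7)/9100 + (V_6 - V_2)/2400 + (V_6 - V_10)/43000 = 0
  Node 7: (V_7 - V_6)/9100 + (V_7 - V_3)/3300 + (V_7 - 0)/82000 = 0
  Node 8: (V_8 - V_9)/22000 + (V_8 - V_4)/13 = 0
  Node 9: (V_9 - V_8)/22000 + (V_9 - V_10)/220 + (V_9 - V_5)/56000 = 0
  Node 10: (V_10 - V_9)/220 + (V_10 - 0)/390 + (V_10 - V_6)/43000 = 0
Collecting terms (coefficients in siemens):
  0.2775·V_1 - 0.01471·V_2 - 0.1961·V_5 = 0.6667
  0.125·V_2 - 0.01471·V_1 - 0.1099·V_3 - 0.0004167·V_6 = 0
  0.1102·V_3 - 0.1099·V_2 - 0.000303·V_7 = 0
  0.3845·V_4 - 0.004545·V_5 - 0.07692·V_8 = 3.03
  0.2026·V_5 - 0.1961·V_1 - 0.004545·V_4 - 0.001961·V_6 - 0.00001786·V_9 = 0
  0.002511·V_6 - 0.0004167·V_2 - 0.001961·V_5 - 0.0001099·V_7 - 0.00002326·V_10 = 0
  0.0004251·V_7 - 0.000303·V_3 - 0.0001099·V_6 = 0
  0.07697·V_8 - 0.07692·V_4 - 0.00004545·V_9 = 0
  0.004609·V_9 - 0.00001786·V_5 - 0.00004545·V_8 - 0.004545·V_10 = 0
  0.007133·V_10 - 0.00002326·V_6 - 0.004545·V_9 = 0
Solving these 10 simultaneous equations (Gaussian elimination) gives:
  V_1 = 9.993 V, V_2 = 9.984 V, V_3 = 9.983 V, V_4 = 9.998 V
  V_5 = 9.991 V, V_6 = 9.886 V, V_7 = 9.671 V, V_8 = 9.993 V
  V_9 = 0.4551 V, V_10 = 0.3222 V
I_R8 = (V_9 - V_10)/R8 = (0.4551 - 0.3222)/220 = 0.0006038 A
|I_R8| = 0.0006038 A

Final answer: |I_R8| = 0.0006038 A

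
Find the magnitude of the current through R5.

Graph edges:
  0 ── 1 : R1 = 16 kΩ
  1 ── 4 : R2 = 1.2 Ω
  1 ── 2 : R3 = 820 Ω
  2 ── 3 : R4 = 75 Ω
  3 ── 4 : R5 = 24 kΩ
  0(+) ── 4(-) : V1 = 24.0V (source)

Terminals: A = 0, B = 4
Nodal analysis, taking node 4 as the 0 V reference.
Source V1 fixes V_0 = 24 V.
KCL at each unknown node (sum of currents leaving = 0; resistances in Ω):
  Node 1: (V_1 - 24)/16000 + (V_1 - 0)/1.2 + (V_1 - V_2)/820 = 0
  Node 2: (V_2 - V_1)/820 + (V_2 - V_3)/75 = 0
  Node 3: (V_3 - V_2)/75 + (V_3 - 0)/24000 = 0
Collecting terms (coefficients in siemens):
  0.8346·V_1 - 0.00122·V_2 = 0.0015
  0.01455·V_2 - 0.00122·V_1 - 0.01333·V_3 = 0
  0.01338·V_3 - 0.01333·V_2 = 0
Solving these 3 simultaneous equations (Gaussian elimination) gives:
  V_1 = 0.0018 V, V_2 = 0.00174 V, V_3 = 0.001735 V
I_R5 = (V_3 - V_4)/R5 = (0.001735 - 0)/24000 = 0.00000007229 A
|I_R5| = 0.00000007229 A

Final answer: |I_R5| = 7.229e-08 A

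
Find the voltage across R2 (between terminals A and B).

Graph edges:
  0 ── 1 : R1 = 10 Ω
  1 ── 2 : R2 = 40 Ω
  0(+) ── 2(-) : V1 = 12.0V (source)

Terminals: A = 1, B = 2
R1 and R2 are in series across V1 (node 0 → node 1 → node 2), and the output A–B is taken across R2, so this is a voltage divider.
Series current: I = V1/(R1 + R2) = 12/(10 + 40) = 12/50 = 0.24 A
V_R2 = I × R2 = V1 × R2/(R1 + R2) = 12 × 40/50 = 9.6 V

Final answer: 9.6 V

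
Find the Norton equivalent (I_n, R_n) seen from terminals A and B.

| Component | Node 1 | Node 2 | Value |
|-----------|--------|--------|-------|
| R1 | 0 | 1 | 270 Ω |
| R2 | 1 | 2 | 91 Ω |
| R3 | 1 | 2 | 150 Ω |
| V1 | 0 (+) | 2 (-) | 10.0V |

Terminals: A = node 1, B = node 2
Find the Thévenin equivalent first; then I_n = V_th/R_th and R_n = R_th.
Step 1 — V_th is the open-circuit voltage V_A - V_B (nothing connected across the terminals).
Nodal analysis, taking node 2 as the 0 V reference.
Source V1 fixes V_0 = 10 V.
KCL at each unknown node (sum of currents leaving = 0; resistances in Ω):
  Node 1: (V_1 - 10)/270 + (V_1 - 0)/91 + (V_1 - 0)/150 = 0
Collecting terms: 0.02136 × V_1 = 0.03704  =>  V_1 = 1.734 V
V_th = V_1 - V_2 = 1.734 - 0 = 1.734 V
Step 2 — R_th: zero the source — replace V1 by a short circuit (node 2 merges into node 0) — and find the resistance seen between A (node 1) and B (node 0).
Reduce the network between node 1 (A) and node 0 (B) by series/parallel combination:
  Rp1 = R1 ‖ R2 ‖ R3 (parallel, all between nodes 0 and 1) = 1/(1/270 + 1/91 + 1/150) = 46.82 Ω
R_th = 46.82 Ω
I_n = V_th/R_th = 1.734/46.82 = 0.03704 A, and R_n = R_th = 46.82 Ω

Final answer: I_n = 0.03704 A, R_n = 46.82 Ω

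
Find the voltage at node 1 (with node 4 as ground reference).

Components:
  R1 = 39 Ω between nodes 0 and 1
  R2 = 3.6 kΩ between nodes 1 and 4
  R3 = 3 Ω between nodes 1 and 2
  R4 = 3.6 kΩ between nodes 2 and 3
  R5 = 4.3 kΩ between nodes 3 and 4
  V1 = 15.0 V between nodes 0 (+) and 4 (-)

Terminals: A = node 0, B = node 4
Nodal analysis, taking node 4 as the 0 V reference.
Source V1 fixes V_0 = 15 V.
KCL at each unknown node (sum of currents leaving = 0; resistances in Ω):
  Node 1: (V_1 - 15)/39 + (V_1 - 0)/3600 + (V_1 - V_2)/3 = 0
  Node 2: (V_2 - V_1)/3 + (V_2 - V_3)/3600 = 0
  Node 3: (V_3 - V_2)/3600 + (V_3 - 0)/4300 = 0
Collecting terms (coefficients in siemens):
  0.3593·V_1 - 0.3333·V_2 = 0.3846
  0.3336·V_2 - 0.3333·V_1 - 0.0002778·V_3 = 0
  0.0005103·V_3 - 0.0002778·V_2 = 0
Solving these 3 simultaneous equations (Gaussian elimination) gives:
  V_1 = 14.77 V, V_2 = 14.76 V, V_3 = 8.035 V
The requested potential is V_1 = 14.77 V.

Final answer: V_1 = 14.77 V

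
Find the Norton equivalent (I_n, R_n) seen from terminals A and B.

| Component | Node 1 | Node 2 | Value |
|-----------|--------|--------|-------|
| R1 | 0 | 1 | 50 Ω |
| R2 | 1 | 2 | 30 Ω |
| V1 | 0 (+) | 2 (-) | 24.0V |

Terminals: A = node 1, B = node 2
Find the Thévenin equivalent first; then I_n = V_th/R_th and R_n = R_th.
Step 1 — V_th is the open-circuit voltage V_A - V_B (nothing connected across the terminals).
Nodal analysis, taking node 2 as the 0 V reference.
Source V1 fixes V_0 = 24 V.
KCL at each unknown node (sum of currents leaving = 0; resistances in Ω):
  Node 1: (V_1 - 24)/50 + (V_1 - 0)/30 = 0
Collecting terms: 0.05333 × V_1 = 0.48  =>  V_1 = 9 V
V_th = V_1 - V_2 = 9 - 0 = 9 V
Step 2 — R_th: zero the source — replace V1 by a short circuit (node 2 merges into node 0) — and find the resistance seen between A (node 1) and B (node 0).
Reduce the network between node 1 (A) and node 0 (B) by series/parallel combination:
  Rp1 = R1 ‖ R2 (parallel, both between nodes 0 and 1) = 1/(1/50 + 1/30) = 18.75 Ω
R_th = 18.75 Ω
I_n = V_th/R_th = 9/18.75 = 0.48 A, and R_n = R_th = 18.75 Ω

Final answer: I_n = 0.48 A, R_n = 18.75 Ω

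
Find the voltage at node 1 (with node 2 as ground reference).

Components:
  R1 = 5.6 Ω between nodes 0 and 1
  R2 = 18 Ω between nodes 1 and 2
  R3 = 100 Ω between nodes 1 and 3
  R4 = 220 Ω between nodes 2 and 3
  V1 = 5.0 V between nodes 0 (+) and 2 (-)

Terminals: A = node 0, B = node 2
Nodal analysis, taking node 2 as the 0 V reference.
Source V1 fixes V_0 = 5 V.
KCL at each unknown node (sum of currents leaving = 0; resistances in Ω):
  Node 1: (V_1 - 5)/5.6 + (V_1 - 0)/18 + (V_1 - V_3)/100 = 0
  Node 3: (V_3 - V_1)/100 + (V_3 - 0)/220 = 0
Collecting terms (coefficients in siemens):
  0.2441·V_1 - 0.01·V_3 = 0.8929
  0.01455·V_3 - 0.01·V_1 = 0
Determinant D = (0.2441)(0.01455) - (-0.01)(-0.01) = 0.003451
V_1 = [(0.8929)(0.01455) - (-0.01)(0)]/D = 3.763 V
V_3 = [(0.2441)(0) - (0.8929)(-0.01)]/D = 2.587 V
The requested potential is V_1 = 3.763 V.

Final answer: V_1 = 3.763 V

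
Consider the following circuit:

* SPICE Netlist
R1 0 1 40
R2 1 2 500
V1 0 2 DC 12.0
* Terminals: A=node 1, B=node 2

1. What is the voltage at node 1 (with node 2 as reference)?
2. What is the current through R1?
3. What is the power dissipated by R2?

Nodal analysis, taking node 2 as the 0 V reference.
Source V1 fixes V_0 = 12 V.
KCL at each unknown node (sum of currents leaving = 0; resistances in Ω):
  Node 1: (V_1 - 12)/40 + (V_1 - 0)/500 = 0
Collecting terms: 0.027 × V_1 = 0.3  =>  V_1 = 11.11 V
Part 1:
  Read off the nodal solution: V_1 = 11.11 V
Part 2:
  I_R1 = (V_0 - V_1)/R1 = (12 - 11.11)/40 = 0.02222 A
  Magnitude: I_R1 = 0.02222 A
Part 3:
  I_R2 = (V_1 - V_2)/R2 = (11.11 - 0)/500 = 0.02222 A
  P_R2 = I_R2² × R2 = (0.02222)² × 500 = 0.2469 W

Final answers:
1. V_1 = 11.11 V
2. I_R1 = 0.02222 A
3. P_R2 = 0.2469 W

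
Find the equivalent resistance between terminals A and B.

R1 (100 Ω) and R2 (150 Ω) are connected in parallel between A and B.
Reduce the network between node 0 (A) and node 1 (B) by series/parallel combination:
  Rp1 = R1 ‖ R2 (parallel, both between nodes 0 and 1) = 1/(1/100 + 1/150) = 60 Ω
R_eq = 60 Ω

Final answer: 60 Ω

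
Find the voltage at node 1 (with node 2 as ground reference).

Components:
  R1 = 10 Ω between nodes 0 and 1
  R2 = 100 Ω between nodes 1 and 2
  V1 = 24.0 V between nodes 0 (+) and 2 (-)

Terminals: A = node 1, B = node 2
Nodal analysis, taking node 2 as the 0 V reference.
Source V1 fixes V_0 = 24 V.
KCL at each unknown node (sum of currents leaving = 0; resistances in Ω):
  Node 1: (V_1 - 24)/10 + (V_1 - 0)/100 = 0
Collecting terms: 0.11 × V_1 = 2.4  =>  V_1 = 21.82 V
The requested potential is V_1 = 21.82 V.

Final answer: V_1 = 21.82 V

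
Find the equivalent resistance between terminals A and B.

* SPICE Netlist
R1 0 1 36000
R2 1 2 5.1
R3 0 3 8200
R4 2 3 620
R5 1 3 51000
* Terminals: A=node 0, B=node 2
The network is not a plain series/parallel combination. Inject a 1 A test current into terminal A (node 0) and return it from terminal B (node 2); then R_eq = V_A / (1 A).
Nodal analysis, taking node 2 as the 0 V reference.
Current source I_test pushes 1 A into node 0 and draws it out of node 2.
KCL at each unknown node (sum of currents leaving = 0; resistances in Ω):
  Node 0: (V_0 - V_1)/36000 + (V_0 - V_3)/8200 - 1 = 0
  Node 1: (V_1 - V_0)/36000 + (V_1 - 0)/5.1 + (V_1 - V_3)/51000 = 0
  Node 3: (V_3 - V_0)/8200 + (V_3 - V_1)/51000 + (V_3 - 0)/620 = 0
Collecting terms (coefficients in siemens):
  0.0001497·V_0 - 0.00002778·V_1 - 0.000122·V_3 = 1
  0.1961·V_1 - 0.00002778·V_0 - 0.00001961·V_3 = 0
  0.001754·V_3 - 0.000122·V_0 - 0.00001961·V_1 = 0
Solving these 3 simultaneous equations (Gaussian elimination) gives:
  V_0 = 7080 V, V_1 = 1.052 V, V_3 = 492.1 V
R_eq = V_0 / 1 A = 7080 Ω = 7.08 kΩ

Final answer: 7.08 kΩ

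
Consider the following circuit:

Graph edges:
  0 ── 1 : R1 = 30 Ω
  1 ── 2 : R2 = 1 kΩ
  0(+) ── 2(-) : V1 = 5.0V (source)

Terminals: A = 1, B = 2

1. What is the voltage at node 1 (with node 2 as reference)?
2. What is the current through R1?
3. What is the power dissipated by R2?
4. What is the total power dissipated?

Nodal analysis, taking node 2 as the 0 V reference.
Source V1 fixes V_0 = 5 V.
KCL at each unknown node (sum of currents leaving = 0; resistances in Ω):
  Node 1: (V_1 - 5)/30 + (V_1 - 0)/1000 = 0
Collecting terms: 0.03433 × V_1 = 0.1667  =>  V_1 = 4.854 V
Part 1:
  Read off the nodal solution: V_1 = 4.854 V
Part 2:
  I_R1 = (V_0 - V_1)/R1 = (5 - 4.854)/30 = 0.004854 A
  Magnitude: I_R1 = 0.004854 A
Part 3:
  I_R2 = (V_1 - V_2)/R2 = (4.854 - 0)/1000 = 0.004854 A
  P_R2 = I_R2² × R2 = (0.004854)² × 1000 = 0.02356 W
Part 4:
  Power in each resistor, P = (ΔV)²/R:
    P_R1 = (5 - 4.854)²/30 = 0.0007069 W
    P_R2 = (4.854 - 0)²/1000 = 0.02356 W
  P_total = P_R1 + P_R2 = 0.02427 W

Final answers:
1. V_1 = 4.854 V
2. I_R1 = 0.004854 A
3. P_R2 = 0.02356 W
4. P_total = 0.02427 W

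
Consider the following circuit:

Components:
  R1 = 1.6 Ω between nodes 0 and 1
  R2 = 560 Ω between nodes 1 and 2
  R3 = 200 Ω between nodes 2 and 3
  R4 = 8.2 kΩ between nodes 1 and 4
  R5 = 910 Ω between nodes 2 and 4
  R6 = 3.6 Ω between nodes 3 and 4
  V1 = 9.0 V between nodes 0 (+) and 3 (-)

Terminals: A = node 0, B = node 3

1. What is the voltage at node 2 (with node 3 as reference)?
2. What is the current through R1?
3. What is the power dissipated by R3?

Nodal analysis, taking node 3 as the 0 V reference.
Source V1 fixes V_0 = 9 V.
KCL at each unknown node (sum of currents leaving = 0; resistances in Ω):
  Node 1: (V_1 - 9)/1.6 + (V_1 - V_2)/560 + (V_1 - V_4)/8200 = 0
  Node 2: (V_2 - V_1)/560 + (V_2 - 0)/200 + (V_2 - V_4)/910 = 0
  Node 4: (V_4 - V_1)/8200 + (V_4 - V_2)/910 + (V_4 - 0)/3.6 = 0
Collecting terms (coefficients in siemens):
  0.6269·V_1 - 0.001786·V_2 - 0.000122·V_4 = 5.625
  0.007885·V_2 - 0.001786·V_1 - 0.001099·V_4 = 0
  0.279·V_4 - 0.000122·V_1 - 0.001099·V_2 = 0
Solving these 3 simultaneous equations (Gaussian elimination) gives:
  V_1 = 8.978 V, V_2 = 2.035 V, V_4 = 0.01194 V
Part 1:
  Read off the nodal solution: V_2 = 2.035 V
Part 2:
  I_R1 = (V_0 - V_1)/R1 = (9 - 8.978)/1.6 = 0.01349 A
  Magnitude: I_R1 = 0.01349 A
Part 3:
  I_R3 = (V_2 - V_3)/R3 = (2.035 - 0)/200 = 0.01018 A
  P_R3 = I_R3² × R3 = (0.01018)² × 200 = 0.02071 W

Final answers:
1. V_2 = 2.035 V
2. I_R1 = 0.01349 A
3. P_R3 = 0.02071 W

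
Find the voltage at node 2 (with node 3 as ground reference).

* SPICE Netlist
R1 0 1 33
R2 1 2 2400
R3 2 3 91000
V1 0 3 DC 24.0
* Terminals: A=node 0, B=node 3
Nodal analysis, taking node 3 as the 0 V reference.
Source V1 fixes V_0 = 24 V.
KCL at each unknown node (sum of currents leaving = 0; resistances in Ω):
  Node 1: (V_1 - 24)/33 + (V_1 - V_2)/2400 = 0
  Node 2: (V_2 - V_1)/2400 + (V_2 - 0)/91000 = 0
Collecting terms (coefficients in siemens):
  0.03072·V_1 - 0.0004167·V_2 = 0.7273
  0.0004277·V_2 - 0.0004167·V_1 = 0
Determinant D = (0.03072)(0.0004277) - (-0.0004167)(-0.0004167) = 0.00001296
V_1 = [(0.7273)(0.0004277) - (-0.0004167)(0)]/D = 23.99 V
V_2 = [(0.03072)(0) - (0.7273)(-0.0004167)]/D = 23.38 V
The requested potential is V_2 = 23.38 V.

Final answer: V_2 = 23.38 V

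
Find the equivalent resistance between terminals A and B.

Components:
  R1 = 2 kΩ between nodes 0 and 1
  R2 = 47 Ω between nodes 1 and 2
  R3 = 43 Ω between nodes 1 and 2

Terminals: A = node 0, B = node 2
Reduce the network between node 0 (A) and node 2 (B) by series/parallel combination:
  Rp1 = R2 ‖ R3 (parallel, both between nodes 1 and 2) = 1/(1/47 + 1/43) = 22.46 Ω
  Rs1 = R1 + Rp1 (series, joined only at node 1) = 2000 + 22.46 = 2022 Ω
R_eq = 2.022 kΩ

Final answer: 2.022 kΩ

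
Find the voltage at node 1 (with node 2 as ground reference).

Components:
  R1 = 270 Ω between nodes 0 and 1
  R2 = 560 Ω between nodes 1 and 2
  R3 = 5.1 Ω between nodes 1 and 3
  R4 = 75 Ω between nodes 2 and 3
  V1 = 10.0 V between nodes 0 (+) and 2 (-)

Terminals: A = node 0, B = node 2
Nodal analysis, taking node 2 as the 0 V reference.
Source V1 fixes V_0 = 10 V.
KCL at each unknown node (sum of currents leaving = 0; resistances in Ω):
  Node 1: (V_1 - 10)/270 + (V_1 - 0)/560 + (V_1 - V_3)/5.1 = 0
  Node 3: (V_3 - V_1)/5.1 + (V_3 - 0)/75 = 0
Collecting terms (coefficients in siemens):
  0.2016·V_1 - 0.1961·V_3 = 0.03704
  0.2094·V_3 - 0.1961·V_1 = 0
Determinant D = (0.2016)(0.2094) - (-0.1961)(-0.1961) = 0.003764
V_1 = [(0.03704)(0.2094) - (-0.1961)(0)]/D = 2.061 V
V_3 = [(0.2016)(0) - (0.03704)(-0.1961)]/D = 1.929 V
The requested potential is V_1 = 2.061 V.

Final answer: V_1 = 2.061 V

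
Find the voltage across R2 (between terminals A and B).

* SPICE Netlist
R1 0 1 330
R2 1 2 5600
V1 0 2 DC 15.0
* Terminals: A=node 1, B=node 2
R1 and R2 are in series across V1 (node 0 → node 1 → node 2), and the output A–B is taken across R2, so this is a voltage divider.
Series current: I = V1/(R1 + R2) = 15/(330 + 5600) = 15/5930 = 0.00253 A
V_R2 = I × R2 = V1 × R2/(R1 + R2) = 15 × 5600/5930 = 14.17 V

Final answer: 14.17 V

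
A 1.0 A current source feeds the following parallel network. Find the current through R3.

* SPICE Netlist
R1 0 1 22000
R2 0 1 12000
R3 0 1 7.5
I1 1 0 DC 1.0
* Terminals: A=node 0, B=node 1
All resistors sit directly between nodes 0 and 1, so they are in parallel and share one voltage V; the full source current 1 A splits among them.
1/R_par = 1/22000 + 1/12000 + 1/7.5 = 0.1335 S  =>  R_par = 7.493 Ω
V = I × R_par = 1 × 7.493 = 7.493 V
I_R3 = V/R3 = 7.493/7.5 = 0.999 A

Final answer: 0.999 A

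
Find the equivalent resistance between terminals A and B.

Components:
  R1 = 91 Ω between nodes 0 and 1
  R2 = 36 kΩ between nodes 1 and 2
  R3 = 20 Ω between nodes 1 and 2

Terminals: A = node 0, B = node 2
Reduce the network between node 0 (A) and node 2 (B) by series/parallel combination:
  Rp1 = R2 ‖ R3 (parallel, both between nodes 1 and 2) = 1/(1/36000 + 1/20) = 19.99 Ω
  Rs1 = R1 + Rp1 (series, joined only at node 1) = 91 + 19.99 = 111 Ω
R_eq = 111 Ω

Final answer: 111 Ω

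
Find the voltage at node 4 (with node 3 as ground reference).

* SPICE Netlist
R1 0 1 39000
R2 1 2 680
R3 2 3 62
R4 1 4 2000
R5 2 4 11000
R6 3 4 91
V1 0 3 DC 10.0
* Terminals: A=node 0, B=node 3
Nodal analysis, taking node 3 as the 0 V reference.
Source V1 fixes V_0 = 10 V.
KCL at each unknown node (sum of currents leaving = 0; resistances in Ω):
  Node 1: (V_1 - 10)/39000 + (V_1 - V_2)/680 + (V_1 - V_4)/2000 = 0
  Node 2: (V_2 - V_1)/680 + (V_2 - 0)/62 + (V_2 - V_4)/11000 = 0
  Node 4: (V_4 - V_1)/2000 + (V_4 - V_2)/11000 + (V_4 - 0)/91 = 0
Collecting terms (coefficients in siemens):
  0.001996·V_1 - 0.001471·V_2 - 0.0005·V_4 = 0.0002564
  0.01769·V_2 - 0.001471·V_1 - 0.00009091·V_4 = 0
  0.01158·V_4 - 0.0005·V_1 - 0.00009091·V_2 = 0
Solving these 3 simultaneous equations (Gaussian elimination) gives:
  V_1 = 0.1385 V, V_2 = 0.01154 V, V_4 = 0.00607 V
The requested potential is V_4 = 0.00607 V.

Final answer: V_4 = 0.00607 V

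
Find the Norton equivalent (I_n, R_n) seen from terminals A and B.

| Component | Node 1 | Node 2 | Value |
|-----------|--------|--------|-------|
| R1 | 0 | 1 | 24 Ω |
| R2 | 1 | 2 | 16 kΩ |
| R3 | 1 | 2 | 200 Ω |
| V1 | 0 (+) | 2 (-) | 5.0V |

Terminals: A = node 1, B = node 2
Find the Thévenin equivalent first; then I_n = V_th/R_th and R_n = R_th.
Step 1 — V_th is the open-circuit voltage V_A - V_B (nothing connected across the terminals).
Nodal analysis, taking node 2 as the 0 V reference.
Source V1 fixes V_0 = 5 V.
KCL at each unknown node (sum of currents leaving = 0; resistances in Ω):
  Node 1: (V_1 - 5)/24 + (V_1 - 0)/16000 + (V_1 - 0)/200 = 0
Collecting terms: 0.04673 × V_1 = 0.2083  =>  V_1 = 4.458 V
V_th = V_1 - V_2 = 4.458 - 0 = 4.458 V
Step 2 — R_th: zero the source — replace V1 by a short circuit (node 2 merges into node 0) — and find the resistance seen between A (node 1) and B (node 0).
Reduce the network between node 1 (A) and node 0 (B) by series/parallel combination:
  Rp1 = R1 ‖ R2 ‖ R3 (parallel, all between nodes 0 and 1) = 1/(1/24 + 1/16000 + 1/200) = 21.4 Ω
R_th = 21.4 Ω
I_n = V_th/R_th = 4.458/21.4 = 0.2083 A, and R_n = R_th = 21.4 Ω

Final answer: I_n = 0.2083 A, R_n = 21.4 Ω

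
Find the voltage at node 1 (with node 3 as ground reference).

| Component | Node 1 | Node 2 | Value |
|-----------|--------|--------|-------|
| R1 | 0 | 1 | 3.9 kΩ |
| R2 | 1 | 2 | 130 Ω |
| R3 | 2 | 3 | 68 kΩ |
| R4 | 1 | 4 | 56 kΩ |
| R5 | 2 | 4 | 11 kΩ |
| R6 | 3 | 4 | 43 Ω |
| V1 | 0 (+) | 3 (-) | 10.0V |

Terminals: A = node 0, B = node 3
Nodal analysis, taking node 3 as the 0 V reference.
Source V1 fixes V_0 = 10 V.
KCL at each unknown node (sum of currents leaving = 0; resistances in Ω):
  Node 1: (V_1 - 10)/3900 + (V_1 - V_2)/130 + (V_1 - V_4)/56000 = 0
  Node 2: (V_2 - V_1)/130 + (V_2 - 0)/68000 + (V_2 - V_4)/11000 = 0
  Node 4: (V_4 - V_1)/56000 + (V_4 - V_2)/11000 + (V_4 - 0)/43 = 0
Collecting terms (coefficients in siemens):
  0.007967·V_1 - 0.007692·V_2 - 0.00001786·V_4 = 0.002564
  0.007798·V_2 - 0.007692·V_1 - 0.00009091·V_4 = 0
  0.02336·V_4 - 0.00001786·V_1 - 0.00009091·V_2 = 0
Solving these 3 simultaneous equations (Gaussian elimination) gives:
  V_1 = 6.784 V, V_2 = 6.693 V, V_4 = 0.03123 V
The requested potential is V_1 = 6.784 V.

Final answer: V_1 = 6.784 V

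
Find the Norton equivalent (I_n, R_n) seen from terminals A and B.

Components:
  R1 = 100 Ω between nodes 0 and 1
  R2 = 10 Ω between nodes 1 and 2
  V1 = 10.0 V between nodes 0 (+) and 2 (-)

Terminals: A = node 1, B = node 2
Find the Thévenin equivalent first; then I_n = V_th/R_th and R_n = R_th.
Step 1 — V_th is the open-circuit voltage V_A - V_B (nothing connected across the terminals).
Nodal analysis, taking node 2 as the 0 V reference.
Source V1 fixes V_0 = 10 V.
KCL at each unknown node (sum of currents leaving = 0; resistances in Ω):
  Node 1: (V_1 - 10)/100 + (V_1 - 0)/10 = 0
Collecting terms: 0.11 × V_1 = 0.1  =>  V_1 = 0.9091 V
V_th = V_1 - V_2 = 0.9091 - 0 = 0.9091 V
Step 2 — R_th: zero the source — replace V1 by a short circuit (node 2 merges into node 0) — and find the resistance seen between A (node 1) and B (node 0).
Reduce the network between node 1 (A) and node 0 (B) by series/parallel combination:
  Rp1 = R1 ‖ R2 (parallel, both between nodes 0 and 1) = 1/(1/100 + 1/10) = 9.091 Ω
R_th = 9.091 Ω
I_n = V_th/R_th = 0.9091/9.091 = 0.1 A, and R_n = R_th = 9.091 Ω

Final answer: I_n = 0.1 A, R_n = 9.091 Ω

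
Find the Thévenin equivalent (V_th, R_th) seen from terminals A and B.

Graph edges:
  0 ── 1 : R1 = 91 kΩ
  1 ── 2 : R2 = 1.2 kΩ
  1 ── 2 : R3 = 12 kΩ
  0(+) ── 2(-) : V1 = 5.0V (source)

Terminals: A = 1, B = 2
Step 1 — V_th is the open-circuit voltage V_A - V_B (nothing connected across the terminals).
Nodal analysis, taking node 2 as the 0 V reference.
Source V1 fixes V_0 = 5 V.
KCL at each unknown node (sum of currents leaving = 0; resistances in Ω):
  Node 1: (V_1 - 5)/91000 + (V_1 - 0)/1200 + (V_1 - 0)/12000 = 0
Collecting terms: 0.0009277 × V_1 = 0.00005495  =>  V_1 = 0.05923 V
V_th = V_1 - V_2 = 0.05923 - 0 = 0.05923 V
Step 2 — R_th: zero the source — replace V1 by a short circuit (node 2 merges into node 0) — and find the resistance seen between A (node 1) and B (node 0).
Reduce the network between node 1 (A) and node 0 (B) by series/parallel combination:
  Rp1 = R1 ‖ R2 ‖ R3 (parallel, all between nodes 0 and 1) = 1/(1/91000 + 1/1200 + 1/12000) = 1078 Ω
R_th = 1.078 kΩ

Final answer: V_th = 0.05923 V, R_th = 1.078 kΩ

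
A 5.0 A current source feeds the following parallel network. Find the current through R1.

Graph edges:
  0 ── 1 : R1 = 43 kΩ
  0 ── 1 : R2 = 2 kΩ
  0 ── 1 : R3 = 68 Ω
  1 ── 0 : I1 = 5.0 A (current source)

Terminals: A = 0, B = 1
All resistors sit directly between nodes 0 and 1, so they are in parallel and share one voltage V; the full source current 5 A splits among them.
1/R_par = 1/43000 + 1/2000 + 1/68 = 0.01523 S  =>  R_par = 65.66 Ω
V = I × R_par = 5 × 65.66 = 328.3 V
I_R1 = V/R1 = 328.3/43000 = 0.007635 A

Final answer: 0.007635 A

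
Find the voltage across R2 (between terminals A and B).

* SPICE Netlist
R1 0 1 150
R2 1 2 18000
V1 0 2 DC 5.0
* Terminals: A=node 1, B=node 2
R1 and R2 are in series across V1 (node 0 → node 1 → node 2), and the output A–B is taken across R2, so this is a voltage divider.
Series current: I = V1/(R1 + R2) = 5/(150 + 18000) = 5/18150 = 0.0002755 A
V_R2 = I × R2 = V1 × R2/(R1 + R2) = 5 × 18000/18150 = 4.959 V

Final answer: 4.959 V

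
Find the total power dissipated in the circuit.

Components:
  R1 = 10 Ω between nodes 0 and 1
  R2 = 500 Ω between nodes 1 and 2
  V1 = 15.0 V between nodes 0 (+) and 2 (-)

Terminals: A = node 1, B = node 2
Nodal analysis, taking node 2 as the 0 V reference.
Source V1 fixes V_0 = 15 V.
KCL at each unknown node (sum of currents leaving = 0; resistances in Ω):
  Node 1: (V_1 - 15)/10 + (V_1 - 0)/500 = 0
Collecting terms: 0.102 × V_1 = 1.5  =>  V_1 = 14.71 V
Power in each resistor, P = (ΔV)²/R:
  P_R1 = (15 - 14.71)²/10 = 0.008651 W
  P_R2 = (14.71 - 0)²/500 = 0.4325 W
P_total = P_R1 + P_R2 = 0.4412 W

Final answer: 0.4412 W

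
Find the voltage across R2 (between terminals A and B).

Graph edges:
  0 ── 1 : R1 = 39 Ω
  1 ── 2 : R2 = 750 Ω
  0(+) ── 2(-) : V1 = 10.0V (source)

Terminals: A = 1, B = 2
R1 and R2 are in series across V1 (node 0 → node 1 → node 2), and the output A–B is taken across R2, so this is a voltage divider.
Series current: I = V1/(R1 + R2) = 10/(39 + 750) = 10/789 = 0.01267 A
V_R2 = I × R2 = V1 × R2/(R1 + R2) = 10 × 750/789 = 9.506 V

Final answer: 9.506 V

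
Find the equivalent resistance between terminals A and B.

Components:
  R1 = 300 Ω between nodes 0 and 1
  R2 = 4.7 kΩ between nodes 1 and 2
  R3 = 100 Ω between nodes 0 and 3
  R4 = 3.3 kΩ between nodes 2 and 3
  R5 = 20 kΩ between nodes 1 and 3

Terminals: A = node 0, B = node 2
The network is not a plain series/parallel combination. Inject a 1 A test current into terminal A (node 0) and return it from terminal B (node 2); then R_eq = V_A / (1 A).
Nodal analysis, taking node 2 as the 0 V reference.
Current source I_test pushes 1 A into node 0 and draws it out of node 2.
KCL at each unknown node (sum of currents leaving = 0; resistances in Ω):
  Node 0: (V_0 - V_1)/300 + (V_0 - V_3)/100 - 1 = 0
  Node 1: (V_1 - V_0)/300 + (V_1 - 0)/4700 + (V_1 - V_3)/20000 = 0
  Node 3: (V_3 - V_0)/100 + (V_3 - V_1)/20000 + (V_3 - 0)/3300 = 0
Collecting terms (coefficients in siemens):
  0.01333·V_0 - 0.003333·V_1 - 0.01·V_3 = 1
  0.003596·V_1 - 0.003333·V_0 - 0.00005·V_3 = 0
  0.01035·V_3 - 0.01·V_0 - 0.00005·V_1 = 0
Solving these 3 simultaneous equations (Gaussian elimination) gives:
  V_0 = 2024 V, V_1 = 1903 V, V_3 = 1964 V
R_eq = V_0 / 1 A = 2024 Ω = 2.024 kΩ

Final answer: 2.024 kΩ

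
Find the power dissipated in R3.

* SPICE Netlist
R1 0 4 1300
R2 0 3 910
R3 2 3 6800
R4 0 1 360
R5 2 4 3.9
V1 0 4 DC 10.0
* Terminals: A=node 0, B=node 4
Nodal analysis, taking node 4 as the 0 V reference.
Source V1 fixes V_0 = 10 V.
KCL at each unknown node (sum of currents leaving = 0; resistances in Ω):
  Node 1: (V_1 - 10)/360 = 0
  Node 2: (V_2 - V_3)/6800 + (V_2 - 0)/3.9 = 0
  Node 3: (V_3 - 10)/910 + (V_3 - V_2)/6800 = 0
Collecting terms (coefficients in siemens):
  0.002778·V_1 = 0.02778
  0.2566·V_2 - 0.0001471·V_3 = 0
  0.001246·V_3 - 0.0001471·V_2 = 0.01099
Solving these 3 simultaneous equations (Gaussian elimination) gives:
  V_1 = 10 V, V_2 = 0.005056 V, V_3 = 8.82 V
I_R3 = (V_2 - V_3)/R3 = (0.005056 - 8.82)/6800 = -0.001296 A
P_R3 = I_R3² × R3 = (-0.001296)² × 6800 = 0.01143 W

Final answer: 0.01143 W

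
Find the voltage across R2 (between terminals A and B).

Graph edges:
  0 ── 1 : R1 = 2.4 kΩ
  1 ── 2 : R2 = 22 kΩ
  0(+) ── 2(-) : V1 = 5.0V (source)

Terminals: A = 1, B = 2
R1 and R2 are in series across V1 (node 0 → node 1 → node 2), and the output A–B is taken across R2, so this is a voltage divider.
Series current: I = V1/(R1 + R2) = 5/(2400 + 22000) = 5/24400 = 0.0002049 A
V_R2 = I × R2 = V1 × R2/(R1 + R2) = 5 × 22000/24400 = 4.508 V

Final answer: 4.508 V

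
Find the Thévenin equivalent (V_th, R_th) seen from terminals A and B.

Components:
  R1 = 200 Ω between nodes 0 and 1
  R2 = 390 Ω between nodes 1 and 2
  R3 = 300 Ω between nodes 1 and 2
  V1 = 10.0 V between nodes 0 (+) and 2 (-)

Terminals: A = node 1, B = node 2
Step 1 — V_th is the open-circuit voltage V_A - V_B (nothing connected across the terminals).
Nodal analysis, taking node 2 as the 0 V reference.
Source V1 fixes V_0 = 10 V.
KCL at each unknown node (sum of currents leaving = 0; resistances in Ω):
  Node 1: (V_1 - 10)/200 + (V_1 - 0)/390 + (V_1 - 0)/300 = 0
Collecting terms: 0.0109 × V_1 = 0.05  =>  V_1 = 4.588 V
V_th = V_1 - V_2 = 4.588 - 0 = 4.588 V
Step 2 — R_th: zero the source — replace V1 by a short circuit (node 2 merges into node 0) — and find the resistance seen between A (node 1) and B (node 0).
Reduce the network between node 1 (A) and node 0 (B) by series/parallel combination:
  Rp1 = R1 ‖ R2 ‖ R3 (parallel, all between nodes 0 and 1) = 1/(1/200 + 1/390 + 1/300) = 91.76 Ω
R_th = 91.76 Ω

Final answer: V_th = 4.588 V, R_th = 91.76 Ω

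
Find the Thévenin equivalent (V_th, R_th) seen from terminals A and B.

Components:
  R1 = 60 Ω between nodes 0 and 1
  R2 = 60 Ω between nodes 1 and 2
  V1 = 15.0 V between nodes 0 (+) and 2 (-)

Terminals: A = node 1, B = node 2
Step 1 — V_th is the open-circuit voltage V_A - V_B (nothing connected across the terminals).
Nodal analysis, taking node 2 as the 0 V reference.
Source V1 fixes V_0 = 15 V.
KCL at each unknown node (sum of currents leaving = 0; resistances in Ω):
  Node 1: (V_1 - 15)/60 + (V_1 - 0)/60 = 0
Collecting terms: 0.03333 × V_1 = 0.25  =>  V_1 = 7.5 V
V_th = V_1 - V_2 = 7.5 - 0 = 7.5 V
Step 2 — R_th: zero the source — replace V1 by a short circuit (node 2 merges into node 0) — and find the resistance seen between A (node 1) and B (node 0).
Reduce the network between node 1 (A) and node 0 (B) by series/parallel combination:
  Rp1 = R1 ‖ R2 (parallel, both between nodes 0 and 1) = 1/(1/60 + 1/60) = 30 Ω
R_th = 30 Ω

Final answer: V_th = 7.5 V, R_th = 30 Ω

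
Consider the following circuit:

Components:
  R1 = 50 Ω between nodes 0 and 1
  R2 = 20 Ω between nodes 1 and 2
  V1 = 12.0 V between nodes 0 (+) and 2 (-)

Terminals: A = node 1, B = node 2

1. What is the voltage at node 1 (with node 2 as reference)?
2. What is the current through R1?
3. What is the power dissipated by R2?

Nodal analysis, taking node 2 as the 0 V reference.
Source V1 fixes V_0 = 12 V.
KCL at each unknown node (sum of currents leaving = 0; resistances in Ω):
  Node 1: (V_1 - 12)/50 + (V_1 - 0)/20 = 0
Collecting terms: 0.07 × V_1 = 0.24  =>  V_1 = 3.429 V
Part 1:
  Read off the nodal solution: V_1 = 3.429 V
Part 2:
  I_R1 = (V_0 - V_1)/R1 = (12 - 3.429)/50 = 0.1714 A
  Magnitude: I_R1 = 0.1714 A
Part 3:
  I_R2 = (V_1 - V_2)/R2 = (3.429 - 0)/20 = 0.1714 A
  P_R2 = I_R2² × R2 = (0.1714)² × 20 = 0.5878 W

Final answers:
1. V_1 = 3.429 V
2. I_R1 = 0.1714 A
3. P_R2 = 0.5878 W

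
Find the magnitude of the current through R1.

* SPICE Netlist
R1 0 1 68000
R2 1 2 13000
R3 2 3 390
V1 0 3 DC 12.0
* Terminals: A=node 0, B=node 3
Nodal analysis, taking node 3 as the 0 V reference.
Source V1 fixes V_0 = 12 V.
KCL at each unknown node (sum of currents leaving = 0; resistances in Ω):
  Node 1: (V_1 - 12)/68000 + (V_1 - V_2)/13000 = 0
  Node 2: (V_2 - V_1)/13000 + (V_2 - 0)/390 = 0
Collecting terms (coefficients in siemens):
  0.00009163·V_1 - 0.00007692·V_2 = 0.0001765
  0.002641·V_2 - 0.00007692·V_1 = 0
Determinant D = (0.00009163)(0.002641) - (-0.00007692)(-0.00007692) = 0.0000002361
V_1 = [(0.0001765)(0.002641) - (-0.00007692)(0)]/D = 1.974 V
V_2 = [(0.00009163)(0) - (0.0001765)(-0.00007692)]/D = 0.0575 V
I_R1 = (V_0 - V_1)/R1 = (12 - 1.974)/68000 = 0.0001474 A
|I_R1| = 0.0001474 A

Final answer: |I_R1| = 0.0001474 A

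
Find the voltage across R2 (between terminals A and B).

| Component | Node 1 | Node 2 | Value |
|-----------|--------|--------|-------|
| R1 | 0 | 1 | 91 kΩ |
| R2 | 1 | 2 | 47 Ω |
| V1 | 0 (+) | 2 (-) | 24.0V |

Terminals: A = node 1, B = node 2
R1 and R2 are in series across V1 (node 0 → node 1 → node 2), and the output A–B is taken across R2, so this is a voltage divider.
Series current: I = V1/(R1 + R2) = 24/(91000 + 47) = 24/91050 = 0.0002636 A
V_R2 = I × R2 = V1 × R2/(R1 + R2) = 24 × 47/91050 = 0.01239 V

Final answer: 0.01239 V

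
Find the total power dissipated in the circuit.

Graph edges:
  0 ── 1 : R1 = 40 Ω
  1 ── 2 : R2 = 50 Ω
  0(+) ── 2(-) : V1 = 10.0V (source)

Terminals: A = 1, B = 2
Nodal analysis, taking node 2 as the 0 V reference.
Source V1 fixes V_0 = 10 V.
KCL at each unknown node (sum of currents leaving = 0; resistances in Ω):
  Node 1: (V_1 - 10)/40 + (V_1 - 0)/50 = 0
Collecting terms: 0.045 × V_1 = 0.25  =>  V_1 = 5.556 V
Power in each resistor, P = (ΔV)²/R:
  P_R1 = (10 - 5.556)²/40 = 0.4938 W
  P_R2 = (5.556 - 0)²/50 = 0.6173 W
P_total = P_R1 + P_R2 = 1.111 W

Final answer: 1.111 W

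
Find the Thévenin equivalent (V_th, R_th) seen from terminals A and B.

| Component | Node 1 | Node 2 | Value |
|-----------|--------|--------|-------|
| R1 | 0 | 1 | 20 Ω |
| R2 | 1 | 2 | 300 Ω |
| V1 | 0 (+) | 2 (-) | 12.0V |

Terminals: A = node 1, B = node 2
Step 1 — V_th is the open-circuit voltage V_A - V_B (nothing connected across the terminals).
Nodal analysis, taking node 2 as the 0 V reference.
Source V1 fixes V_0 = 12 V.
KCL at each unknown node (sum of currents leaving = 0; resistances in Ω):
  Node 1: (V_1 - 12)/20 + (V_1 - 0)/300 = 0
Collecting terms: 0.05333 × V_1 = 0.6  =>  V_1 = 11.25 V
V_th = V_1 - V_2 = 11.25 - 0 = 11.25 V
Step 2 — R_th: zero the source — replace V1 by a short circuit (node 2 merges into node 0) — and find the resistance seen between A (node 1) and B (node 0).
Reduce the network between node 1 (A) and node 0 (B) by series/parallel combination:
  Rp1 = R1 ‖ R2 (parallel, both between nodes 0 and 1) = 1/(1/20 + 1/300) = 18.75 Ω
R_th = 18.75 Ω

Final answer: V_th = 11.25 V, R_th = 18.75 Ω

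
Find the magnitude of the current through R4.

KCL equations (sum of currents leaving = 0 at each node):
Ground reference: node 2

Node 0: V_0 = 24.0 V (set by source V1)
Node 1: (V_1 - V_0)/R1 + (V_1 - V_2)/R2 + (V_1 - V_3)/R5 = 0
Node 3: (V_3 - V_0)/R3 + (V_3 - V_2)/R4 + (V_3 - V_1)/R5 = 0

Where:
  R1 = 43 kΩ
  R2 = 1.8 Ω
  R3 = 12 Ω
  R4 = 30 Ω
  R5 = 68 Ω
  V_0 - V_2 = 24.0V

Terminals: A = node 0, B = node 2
Nodal analysis, taking node 2 as the 0 V reference.
Source V1 fixes V_0 = 24 V.
KCL at each unknown node (sum of currents leaving = 0; resistances in Ω):
  Node 1: (V_1 - 24)/43000 + (V_1 - 0)/1.8 + (V_1 - V_3)/68 = 0
  Node 3: (V_3 - 24)/12 + (V_3 - 0)/30 + (V_3 - V_1)/68 = 0
Collecting terms (coefficients in siemens):
  0.5703·V_1 - 0.01471·V_3 = 0.0005581
  0.1314·V_3 - 0.01471·V_1 = 2
Determinant D = (0.5703)(0.1314) - (-0.01471)(-0.01471) = 0.0747
V_1 = [(0.0005581)(0.1314) - (-0.01471)(2)]/D = 0.3947 V
V_3 = [(0.5703)(2) - (0.0005581)(-0.01471)]/D = 15.27 V
I_R4 = (V_2 - V_3)/R4 = (0 - 15.27)/30 = -0.5089 A
|I_R4| = 0.5089 A

Final answer: |I_R4| = 0.5089 A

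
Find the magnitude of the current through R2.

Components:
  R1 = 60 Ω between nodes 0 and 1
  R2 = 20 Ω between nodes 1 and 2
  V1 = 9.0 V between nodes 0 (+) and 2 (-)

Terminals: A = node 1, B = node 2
Nodal analysis, taking node 2 as the 0 V reference.
Source V1 fixes V_0 = 9 V.
KCL at each unknown node (sum of currents leaving = 0; resistances in Ω):
  Node 1: (V_1 - 9)/60 + (V_1 - 0)/20 = 0
Collecting terms: 0.06667 × V_1 = 0.15  =>  V_1 = 2.25 V
I_R2 = (V_1 - V_2)/R2 = (2.25 - 0)/20 = 0.1125 A
|I_R2| = 0.1125 A

Final answer: |I_R2| = 0.1125 A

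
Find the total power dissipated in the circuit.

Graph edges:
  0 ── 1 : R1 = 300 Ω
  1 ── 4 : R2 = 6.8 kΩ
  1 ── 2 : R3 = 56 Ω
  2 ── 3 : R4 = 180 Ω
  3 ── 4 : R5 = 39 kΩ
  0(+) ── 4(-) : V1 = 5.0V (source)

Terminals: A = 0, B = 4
Nodal analysis, taking node 4 as the 0 V reference.
Source V1 fixes V_0 = 5 V.
KCL at each unknown node (sum of currents leaving = 0; resistances in Ω):
  Node 1: (V_1 - 5)/300 + (V_1 - 0)/6800 + (V_1 - V_2)/56 = 0
  Node 2: (V_2 - V_1)/56 + (V_2 - V_3)/180 = 0
  Node 3: (V_3 - V_2)/180 + (V_3 - 0)/39000 = 0
Collecting terms (coefficients in siemens):
  0.02134·V_1 - 0.01786·V_2 = 0.01667
  0.02341·V_2 - 0.01786·V_1 - 0.005556·V_3 = 0
  0.005581·V_3 - 0.005556·V_2 = 0
Solving these 3 simultaneous equations (Gaussian elimination) gives:
  V_1 = 4.754 V, V_2 = 4.747 V, V_3 = 4.725 V
Power in each resistor, P = (ΔV)²/R:
  P_R1 = (5 - 4.754)²/300 = 0.0002019 W
  P_R2 = (4.754 - 0)²/6800 = 0.003323 W
  P_R3 = (4.754 - 4.747)²/56 = 0.0000008221 W
  P_R4 = (4.747 - 4.725)²/180 = 0.000002642 W
  P_R5 = (4.725 - 0)²/39000 = 0.0005725 W
P_total = P_R1 + P_R2 + P_R3 + P_R4 + P_R5 = 0.004101 W

Final answer: 0.004101 W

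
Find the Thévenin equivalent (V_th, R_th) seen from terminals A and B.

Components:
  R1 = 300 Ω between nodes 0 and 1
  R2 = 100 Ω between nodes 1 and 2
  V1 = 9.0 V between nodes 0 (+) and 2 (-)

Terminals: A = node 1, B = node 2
Step 1 — V_th is the open-circuit voltage V_A - V_B (nothing connected across the terminals).
Nodal analysis, taking node 2 as the 0 V reference.
Source V1 fixes V_0 = 9 V.
KCL at each unknown node (sum of currents leaving = 0; resistances in Ω):
  Node 1: (V_1 - 9)/300 + (V_1 - 0)/100 = 0
Collecting terms: 0.01333 × V_1 = 0.03  =>  V_1 = 2.25 V
V_th = V_1 - V_2 = 2.25 - 0 = 2.25 V
Step 2 — R_th: zero the source — replace V1 by a short circuit (node 2 merges into node 0) — and find the resistance seen between A (node 1) and B (node 0).
Reduce the network between node 1 (A) and node 0 (B) by series/parallel combination:
  Rp1 = R1 ‖ R2 (parallel, both between nodes 0 and 1) = 1/(1/300 + 1/100) = 75 Ω
R_th = 75 Ω

Final answer: V_th = 2.25 V, R_th = 75 Ω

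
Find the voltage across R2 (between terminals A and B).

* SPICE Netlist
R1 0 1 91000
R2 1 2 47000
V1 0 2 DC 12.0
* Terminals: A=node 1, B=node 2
R1 and R2 are in series across V1 (node 0 → node 1 → node 2), and the output A–B is taken across R2, so this is a voltage divider.
Series current: I = V1/(R1 + R2) = 12/(91000 + 47000) = 12/138000 = 0.00008696 A
V_R2 = I × R2 = V1 × R2/(R1 + R2) = 12 × 47000/138000 = 4.087 V

Final answer: 4.087 V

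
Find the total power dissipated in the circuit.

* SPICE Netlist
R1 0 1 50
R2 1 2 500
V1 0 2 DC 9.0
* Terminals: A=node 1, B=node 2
Nodal analysis, taking node 2 as the 0 V reference.
Source V1 fixes V_0 = 9 V.
KCL at each unknown node (sum of currents leaving = 0; resistances in Ω):
  Node 1: (V_1 - 9)/50 + (V_1 - 0)/500 = 0
Collecting terms: 0.022 × V_1 = 0.18  =>  V_1 = 8.182 V
Power in each resistor, P = (ΔV)²/R:
  P_R1 = (9 - 8.182)²/50 = 0.01339 W
  P_R2 = (8.182 - 0)²/500 = 0.1339 W
P_total = P_R1 + P_R2 = 0.1473 W

Final answer: 0.1473 W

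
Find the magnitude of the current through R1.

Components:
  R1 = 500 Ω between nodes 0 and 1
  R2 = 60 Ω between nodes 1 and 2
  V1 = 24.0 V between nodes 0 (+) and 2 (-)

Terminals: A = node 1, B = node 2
Nodal analysis, taking node 2 as the 0 V reference.
Source V1 fixes V_0 = 24 V.
KCL at each unknown node (sum of currents leaving = 0; resistances in Ω):
  Node 1: (V_1 - 24)/500 + (V_1 - 0)/60 = 0
Collecting terms: 0.01867 × V_1 = 0.048  =>  V_1 = 2.571 V
I_R1 = (V_0 - V_1)/R1 = (24 - 2.571)/500 = 0.04286 A
|I_R1| = 0.04286 A

Final answer: |I_R1| = 0.04286 A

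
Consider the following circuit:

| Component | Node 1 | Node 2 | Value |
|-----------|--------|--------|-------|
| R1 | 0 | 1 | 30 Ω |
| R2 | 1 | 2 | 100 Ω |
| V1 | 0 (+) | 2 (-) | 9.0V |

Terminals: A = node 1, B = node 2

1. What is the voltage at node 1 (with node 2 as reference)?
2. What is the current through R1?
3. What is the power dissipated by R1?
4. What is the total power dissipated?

Nodal analysis, taking node 2 as the 0 V reference.
Source V1 fixes V_0 = 9 V.
KCL at each unknown node (sum of currents leaving = 0; resistances in Ω):
  Node 1: (V_1 - 9)/30 + (V_1 - 0)/100 = 0
Collecting terms: 0.04333 × V_1 = 0.3  =>  V_1 = 6.923 V
Part 1:
  Read off the nodal solution: V_1 = 6.923 V
Part 2:
  I_R1 = (V_0 - V_1)/R1 = (9 - 6.923)/30 = 0.06923 A
  Magnitude: I_R1 = 0.06923 A
Part 3:
  I_R1 = (V_0 - V_1)/R1 = (9 - 6.923)/30 = 0.06923 A
  P_R1 = I_R1² × R1 = (0.06923)² × 30 = 0.1438 W
Part 4:
  Power in each resistor, P = (ΔV)²/R:
    P_R1 = (9 - 6.923)²/30 = 0.1438 W
    P_R2 = (6.923 - 0)²/100 = 0.4793 W
  P_total = P_R1 + P_R2 = 0.6231 W

Final answers:
1. V_1 = 6.923 V
2. I_R1 = 0.06923 A
3. P_R1 = 0.1438 W
4. P_total = 0.6231 W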